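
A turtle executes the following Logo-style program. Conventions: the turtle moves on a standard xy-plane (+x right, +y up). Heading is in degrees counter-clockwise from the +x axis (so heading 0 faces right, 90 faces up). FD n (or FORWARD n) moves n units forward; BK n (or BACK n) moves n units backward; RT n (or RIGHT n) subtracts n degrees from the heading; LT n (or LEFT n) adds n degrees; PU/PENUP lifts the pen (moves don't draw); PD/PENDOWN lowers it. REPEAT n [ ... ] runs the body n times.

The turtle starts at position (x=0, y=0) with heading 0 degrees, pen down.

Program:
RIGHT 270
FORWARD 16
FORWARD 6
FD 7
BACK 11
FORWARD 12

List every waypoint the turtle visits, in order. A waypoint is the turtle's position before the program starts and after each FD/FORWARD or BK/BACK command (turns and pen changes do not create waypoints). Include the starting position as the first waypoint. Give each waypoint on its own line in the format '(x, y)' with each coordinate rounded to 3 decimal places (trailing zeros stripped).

Answer: (0, 0)
(0, 16)
(0, 22)
(0, 29)
(0, 18)
(0, 30)

Derivation:
Executing turtle program step by step:
Start: pos=(0,0), heading=0, pen down
RT 270: heading 0 -> 90
FD 16: (0,0) -> (0,16) [heading=90, draw]
FD 6: (0,16) -> (0,22) [heading=90, draw]
FD 7: (0,22) -> (0,29) [heading=90, draw]
BK 11: (0,29) -> (0,18) [heading=90, draw]
FD 12: (0,18) -> (0,30) [heading=90, draw]
Final: pos=(0,30), heading=90, 5 segment(s) drawn
Waypoints (6 total):
(0, 0)
(0, 16)
(0, 22)
(0, 29)
(0, 18)
(0, 30)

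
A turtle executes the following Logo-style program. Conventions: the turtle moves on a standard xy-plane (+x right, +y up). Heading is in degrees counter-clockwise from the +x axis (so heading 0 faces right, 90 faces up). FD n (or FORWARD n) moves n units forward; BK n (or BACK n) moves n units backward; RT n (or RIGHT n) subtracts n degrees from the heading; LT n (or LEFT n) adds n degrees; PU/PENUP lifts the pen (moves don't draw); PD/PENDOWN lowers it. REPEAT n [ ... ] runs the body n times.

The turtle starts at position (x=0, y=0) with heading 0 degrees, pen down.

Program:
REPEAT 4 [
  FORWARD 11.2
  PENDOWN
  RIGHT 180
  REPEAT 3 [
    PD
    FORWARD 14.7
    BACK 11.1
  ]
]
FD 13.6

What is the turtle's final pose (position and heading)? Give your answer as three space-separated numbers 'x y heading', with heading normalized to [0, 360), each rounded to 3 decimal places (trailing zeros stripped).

Executing turtle program step by step:
Start: pos=(0,0), heading=0, pen down
REPEAT 4 [
  -- iteration 1/4 --
  FD 11.2: (0,0) -> (11.2,0) [heading=0, draw]
  PD: pen down
  RT 180: heading 0 -> 180
  REPEAT 3 [
    -- iteration 1/3 --
    PD: pen down
    FD 14.7: (11.2,0) -> (-3.5,0) [heading=180, draw]
    BK 11.1: (-3.5,0) -> (7.6,0) [heading=180, draw]
    -- iteration 2/3 --
    PD: pen down
    FD 14.7: (7.6,0) -> (-7.1,0) [heading=180, draw]
    BK 11.1: (-7.1,0) -> (4,0) [heading=180, draw]
    -- iteration 3/3 --
    PD: pen down
    FD 14.7: (4,0) -> (-10.7,0) [heading=180, draw]
    BK 11.1: (-10.7,0) -> (0.4,0) [heading=180, draw]
  ]
  -- iteration 2/4 --
  FD 11.2: (0.4,0) -> (-10.8,0) [heading=180, draw]
  PD: pen down
  RT 180: heading 180 -> 0
  REPEAT 3 [
    -- iteration 1/3 --
    PD: pen down
    FD 14.7: (-10.8,0) -> (3.9,0) [heading=0, draw]
    BK 11.1: (3.9,0) -> (-7.2,0) [heading=0, draw]
    -- iteration 2/3 --
    PD: pen down
    FD 14.7: (-7.2,0) -> (7.5,0) [heading=0, draw]
    BK 11.1: (7.5,0) -> (-3.6,0) [heading=0, draw]
    -- iteration 3/3 --
    PD: pen down
    FD 14.7: (-3.6,0) -> (11.1,0) [heading=0, draw]
    BK 11.1: (11.1,0) -> (0,0) [heading=0, draw]
  ]
  -- iteration 3/4 --
  FD 11.2: (0,0) -> (11.2,0) [heading=0, draw]
  PD: pen down
  RT 180: heading 0 -> 180
  REPEAT 3 [
    -- iteration 1/3 --
    PD: pen down
    FD 14.7: (11.2,0) -> (-3.5,0) [heading=180, draw]
    BK 11.1: (-3.5,0) -> (7.6,0) [heading=180, draw]
    -- iteration 2/3 --
    PD: pen down
    FD 14.7: (7.6,0) -> (-7.1,0) [heading=180, draw]
    BK 11.1: (-7.1,0) -> (4,0) [heading=180, draw]
    -- iteration 3/3 --
    PD: pen down
    FD 14.7: (4,0) -> (-10.7,0) [heading=180, draw]
    BK 11.1: (-10.7,0) -> (0.4,0) [heading=180, draw]
  ]
  -- iteration 4/4 --
  FD 11.2: (0.4,0) -> (-10.8,0) [heading=180, draw]
  PD: pen down
  RT 180: heading 180 -> 0
  REPEAT 3 [
    -- iteration 1/3 --
    PD: pen down
    FD 14.7: (-10.8,0) -> (3.9,0) [heading=0, draw]
    BK 11.1: (3.9,0) -> (-7.2,0) [heading=0, draw]
    -- iteration 2/3 --
    PD: pen down
    FD 14.7: (-7.2,0) -> (7.5,0) [heading=0, draw]
    BK 11.1: (7.5,0) -> (-3.6,0) [heading=0, draw]
    -- iteration 3/3 --
    PD: pen down
    FD 14.7: (-3.6,0) -> (11.1,0) [heading=0, draw]
    BK 11.1: (11.1,0) -> (0,0) [heading=0, draw]
  ]
]
FD 13.6: (0,0) -> (13.6,0) [heading=0, draw]
Final: pos=(13.6,0), heading=0, 29 segment(s) drawn

Answer: 13.6 0 0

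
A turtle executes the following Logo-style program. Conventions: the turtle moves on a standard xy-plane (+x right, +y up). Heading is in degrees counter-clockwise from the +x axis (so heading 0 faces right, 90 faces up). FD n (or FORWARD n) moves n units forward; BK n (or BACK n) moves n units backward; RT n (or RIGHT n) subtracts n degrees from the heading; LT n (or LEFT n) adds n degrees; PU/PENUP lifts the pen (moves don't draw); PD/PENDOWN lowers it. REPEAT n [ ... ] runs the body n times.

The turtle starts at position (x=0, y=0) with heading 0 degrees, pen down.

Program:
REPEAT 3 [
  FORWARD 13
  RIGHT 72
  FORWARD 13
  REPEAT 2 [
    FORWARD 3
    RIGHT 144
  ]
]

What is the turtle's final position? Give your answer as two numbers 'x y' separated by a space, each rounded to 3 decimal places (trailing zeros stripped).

Answer: 46.552 -40.361

Derivation:
Executing turtle program step by step:
Start: pos=(0,0), heading=0, pen down
REPEAT 3 [
  -- iteration 1/3 --
  FD 13: (0,0) -> (13,0) [heading=0, draw]
  RT 72: heading 0 -> 288
  FD 13: (13,0) -> (17.017,-12.364) [heading=288, draw]
  REPEAT 2 [
    -- iteration 1/2 --
    FD 3: (17.017,-12.364) -> (17.944,-15.217) [heading=288, draw]
    RT 144: heading 288 -> 144
    -- iteration 2/2 --
    FD 3: (17.944,-15.217) -> (15.517,-13.454) [heading=144, draw]
    RT 144: heading 144 -> 0
  ]
  -- iteration 2/3 --
  FD 13: (15.517,-13.454) -> (28.517,-13.454) [heading=0, draw]
  RT 72: heading 0 -> 288
  FD 13: (28.517,-13.454) -> (32.534,-25.817) [heading=288, draw]
  REPEAT 2 [
    -- iteration 1/2 --
    FD 3: (32.534,-25.817) -> (33.461,-28.67) [heading=288, draw]
    RT 144: heading 288 -> 144
    -- iteration 2/2 --
    FD 3: (33.461,-28.67) -> (31.034,-26.907) [heading=144, draw]
    RT 144: heading 144 -> 0
  ]
  -- iteration 3/3 --
  FD 13: (31.034,-26.907) -> (44.034,-26.907) [heading=0, draw]
  RT 72: heading 0 -> 288
  FD 13: (44.034,-26.907) -> (48.052,-39.271) [heading=288, draw]
  REPEAT 2 [
    -- iteration 1/2 --
    FD 3: (48.052,-39.271) -> (48.979,-42.124) [heading=288, draw]
    RT 144: heading 288 -> 144
    -- iteration 2/2 --
    FD 3: (48.979,-42.124) -> (46.552,-40.361) [heading=144, draw]
    RT 144: heading 144 -> 0
  ]
]
Final: pos=(46.552,-40.361), heading=0, 12 segment(s) drawn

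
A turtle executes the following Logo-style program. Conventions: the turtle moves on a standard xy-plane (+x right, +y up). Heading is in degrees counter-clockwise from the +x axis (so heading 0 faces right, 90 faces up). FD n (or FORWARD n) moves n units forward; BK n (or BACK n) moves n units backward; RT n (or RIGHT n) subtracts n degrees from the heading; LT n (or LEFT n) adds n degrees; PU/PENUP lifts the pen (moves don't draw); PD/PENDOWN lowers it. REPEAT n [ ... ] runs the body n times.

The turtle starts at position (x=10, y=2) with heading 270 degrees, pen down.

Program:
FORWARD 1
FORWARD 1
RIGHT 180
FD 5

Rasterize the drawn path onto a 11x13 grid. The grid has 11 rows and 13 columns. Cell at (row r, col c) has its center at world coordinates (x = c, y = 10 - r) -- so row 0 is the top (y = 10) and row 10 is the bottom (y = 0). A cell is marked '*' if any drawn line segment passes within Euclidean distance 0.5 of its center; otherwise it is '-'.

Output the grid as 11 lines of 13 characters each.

Segment 0: (10,2) -> (10,1)
Segment 1: (10,1) -> (10,0)
Segment 2: (10,0) -> (10,5)

Answer: -------------
-------------
-------------
-------------
-------------
----------*--
----------*--
----------*--
----------*--
----------*--
----------*--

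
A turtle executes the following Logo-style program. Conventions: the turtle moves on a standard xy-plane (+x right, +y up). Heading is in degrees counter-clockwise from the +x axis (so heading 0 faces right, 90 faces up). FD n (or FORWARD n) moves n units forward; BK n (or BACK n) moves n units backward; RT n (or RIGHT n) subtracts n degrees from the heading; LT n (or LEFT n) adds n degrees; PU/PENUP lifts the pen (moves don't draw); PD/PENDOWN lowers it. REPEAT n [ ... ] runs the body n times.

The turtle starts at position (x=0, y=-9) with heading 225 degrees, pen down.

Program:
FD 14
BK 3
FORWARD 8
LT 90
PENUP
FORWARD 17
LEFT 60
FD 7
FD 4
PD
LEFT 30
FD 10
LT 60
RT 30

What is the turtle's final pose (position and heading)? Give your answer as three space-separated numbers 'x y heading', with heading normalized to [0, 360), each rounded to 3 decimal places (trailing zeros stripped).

Executing turtle program step by step:
Start: pos=(0,-9), heading=225, pen down
FD 14: (0,-9) -> (-9.899,-18.899) [heading=225, draw]
BK 3: (-9.899,-18.899) -> (-7.778,-16.778) [heading=225, draw]
FD 8: (-7.778,-16.778) -> (-13.435,-22.435) [heading=225, draw]
LT 90: heading 225 -> 315
PU: pen up
FD 17: (-13.435,-22.435) -> (-1.414,-34.456) [heading=315, move]
LT 60: heading 315 -> 15
FD 7: (-1.414,-34.456) -> (5.347,-32.644) [heading=15, move]
FD 4: (5.347,-32.644) -> (9.211,-31.609) [heading=15, move]
PD: pen down
LT 30: heading 15 -> 45
FD 10: (9.211,-31.609) -> (16.282,-24.538) [heading=45, draw]
LT 60: heading 45 -> 105
RT 30: heading 105 -> 75
Final: pos=(16.282,-24.538), heading=75, 4 segment(s) drawn

Answer: 16.282 -24.538 75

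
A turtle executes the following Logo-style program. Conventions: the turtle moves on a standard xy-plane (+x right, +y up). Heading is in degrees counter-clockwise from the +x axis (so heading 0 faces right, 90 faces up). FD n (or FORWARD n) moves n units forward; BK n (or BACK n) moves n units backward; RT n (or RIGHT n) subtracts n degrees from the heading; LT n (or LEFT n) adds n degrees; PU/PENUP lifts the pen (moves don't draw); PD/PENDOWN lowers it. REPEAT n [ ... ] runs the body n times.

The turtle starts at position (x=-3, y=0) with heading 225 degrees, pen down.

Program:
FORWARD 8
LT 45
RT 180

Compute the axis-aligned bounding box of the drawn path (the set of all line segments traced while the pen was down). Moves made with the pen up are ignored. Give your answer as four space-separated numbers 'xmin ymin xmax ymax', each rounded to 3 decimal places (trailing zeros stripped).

Executing turtle program step by step:
Start: pos=(-3,0), heading=225, pen down
FD 8: (-3,0) -> (-8.657,-5.657) [heading=225, draw]
LT 45: heading 225 -> 270
RT 180: heading 270 -> 90
Final: pos=(-8.657,-5.657), heading=90, 1 segment(s) drawn

Segment endpoints: x in {-8.657, -3}, y in {-5.657, 0}
xmin=-8.657, ymin=-5.657, xmax=-3, ymax=0

Answer: -8.657 -5.657 -3 0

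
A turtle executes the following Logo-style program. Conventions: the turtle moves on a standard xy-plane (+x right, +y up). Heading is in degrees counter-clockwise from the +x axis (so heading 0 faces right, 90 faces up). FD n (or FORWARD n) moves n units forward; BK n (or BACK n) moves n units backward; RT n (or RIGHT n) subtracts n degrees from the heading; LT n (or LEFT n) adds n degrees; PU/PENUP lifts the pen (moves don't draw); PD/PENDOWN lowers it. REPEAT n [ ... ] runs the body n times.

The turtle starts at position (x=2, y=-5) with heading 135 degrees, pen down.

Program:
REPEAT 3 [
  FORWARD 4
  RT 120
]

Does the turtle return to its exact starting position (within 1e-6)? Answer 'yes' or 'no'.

Executing turtle program step by step:
Start: pos=(2,-5), heading=135, pen down
REPEAT 3 [
  -- iteration 1/3 --
  FD 4: (2,-5) -> (-0.828,-2.172) [heading=135, draw]
  RT 120: heading 135 -> 15
  -- iteration 2/3 --
  FD 4: (-0.828,-2.172) -> (3.035,-1.136) [heading=15, draw]
  RT 120: heading 15 -> 255
  -- iteration 3/3 --
  FD 4: (3.035,-1.136) -> (2,-5) [heading=255, draw]
  RT 120: heading 255 -> 135
]
Final: pos=(2,-5), heading=135, 3 segment(s) drawn

Start position: (2, -5)
Final position: (2, -5)
Distance = 0; < 1e-6 -> CLOSED

Answer: yes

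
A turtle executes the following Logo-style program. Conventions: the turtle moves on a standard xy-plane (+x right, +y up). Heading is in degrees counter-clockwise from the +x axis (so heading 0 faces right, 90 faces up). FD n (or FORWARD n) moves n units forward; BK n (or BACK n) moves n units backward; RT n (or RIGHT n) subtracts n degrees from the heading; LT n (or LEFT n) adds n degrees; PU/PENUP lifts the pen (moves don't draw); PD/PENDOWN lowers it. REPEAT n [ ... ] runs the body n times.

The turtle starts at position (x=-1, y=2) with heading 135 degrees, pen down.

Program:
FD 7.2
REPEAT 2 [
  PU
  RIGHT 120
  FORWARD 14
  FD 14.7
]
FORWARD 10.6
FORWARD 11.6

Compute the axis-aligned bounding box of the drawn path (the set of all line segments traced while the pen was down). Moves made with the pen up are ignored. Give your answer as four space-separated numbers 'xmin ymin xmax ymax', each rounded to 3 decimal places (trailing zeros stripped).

Executing turtle program step by step:
Start: pos=(-1,2), heading=135, pen down
FD 7.2: (-1,2) -> (-6.091,7.091) [heading=135, draw]
REPEAT 2 [
  -- iteration 1/2 --
  PU: pen up
  RT 120: heading 135 -> 15
  FD 14: (-6.091,7.091) -> (7.432,10.715) [heading=15, move]
  FD 14.7: (7.432,10.715) -> (21.631,14.519) [heading=15, move]
  -- iteration 2/2 --
  PU: pen up
  RT 120: heading 15 -> 255
  FD 14: (21.631,14.519) -> (18.007,0.996) [heading=255, move]
  FD 14.7: (18.007,0.996) -> (14.203,-13.203) [heading=255, move]
]
FD 10.6: (14.203,-13.203) -> (11.459,-23.442) [heading=255, move]
FD 11.6: (11.459,-23.442) -> (8.457,-34.646) [heading=255, move]
Final: pos=(8.457,-34.646), heading=255, 1 segment(s) drawn

Segment endpoints: x in {-6.091, -1}, y in {2, 7.091}
xmin=-6.091, ymin=2, xmax=-1, ymax=7.091

Answer: -6.091 2 -1 7.091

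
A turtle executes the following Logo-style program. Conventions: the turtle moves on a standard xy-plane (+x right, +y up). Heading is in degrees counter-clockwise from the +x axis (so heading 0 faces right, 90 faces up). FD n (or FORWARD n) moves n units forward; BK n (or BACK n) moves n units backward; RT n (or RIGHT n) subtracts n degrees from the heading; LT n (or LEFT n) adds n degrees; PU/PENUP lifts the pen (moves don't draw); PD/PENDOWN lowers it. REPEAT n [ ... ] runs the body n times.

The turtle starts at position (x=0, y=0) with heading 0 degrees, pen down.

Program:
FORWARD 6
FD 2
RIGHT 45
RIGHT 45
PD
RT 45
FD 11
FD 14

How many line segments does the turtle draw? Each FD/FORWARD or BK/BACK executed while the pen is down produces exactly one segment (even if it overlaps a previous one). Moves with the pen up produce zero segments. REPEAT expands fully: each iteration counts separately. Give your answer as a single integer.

Answer: 4

Derivation:
Executing turtle program step by step:
Start: pos=(0,0), heading=0, pen down
FD 6: (0,0) -> (6,0) [heading=0, draw]
FD 2: (6,0) -> (8,0) [heading=0, draw]
RT 45: heading 0 -> 315
RT 45: heading 315 -> 270
PD: pen down
RT 45: heading 270 -> 225
FD 11: (8,0) -> (0.222,-7.778) [heading=225, draw]
FD 14: (0.222,-7.778) -> (-9.678,-17.678) [heading=225, draw]
Final: pos=(-9.678,-17.678), heading=225, 4 segment(s) drawn
Segments drawn: 4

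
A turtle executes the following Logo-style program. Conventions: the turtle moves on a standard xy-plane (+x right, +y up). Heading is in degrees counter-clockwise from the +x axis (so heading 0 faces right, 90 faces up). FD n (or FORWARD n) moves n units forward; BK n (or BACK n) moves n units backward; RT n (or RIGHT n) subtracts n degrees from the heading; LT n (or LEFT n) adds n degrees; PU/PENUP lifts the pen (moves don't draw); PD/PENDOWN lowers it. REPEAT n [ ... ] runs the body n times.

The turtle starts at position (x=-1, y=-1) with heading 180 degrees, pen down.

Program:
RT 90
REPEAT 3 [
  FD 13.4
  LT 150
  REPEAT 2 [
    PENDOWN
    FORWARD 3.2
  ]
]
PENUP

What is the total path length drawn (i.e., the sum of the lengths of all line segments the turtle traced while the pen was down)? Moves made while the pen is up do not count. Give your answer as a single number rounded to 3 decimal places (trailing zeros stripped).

Executing turtle program step by step:
Start: pos=(-1,-1), heading=180, pen down
RT 90: heading 180 -> 90
REPEAT 3 [
  -- iteration 1/3 --
  FD 13.4: (-1,-1) -> (-1,12.4) [heading=90, draw]
  LT 150: heading 90 -> 240
  REPEAT 2 [
    -- iteration 1/2 --
    PD: pen down
    FD 3.2: (-1,12.4) -> (-2.6,9.629) [heading=240, draw]
    -- iteration 2/2 --
    PD: pen down
    FD 3.2: (-2.6,9.629) -> (-4.2,6.857) [heading=240, draw]
  ]
  -- iteration 2/3 --
  FD 13.4: (-4.2,6.857) -> (-10.9,-4.747) [heading=240, draw]
  LT 150: heading 240 -> 30
  REPEAT 2 [
    -- iteration 1/2 --
    PD: pen down
    FD 3.2: (-10.9,-4.747) -> (-8.129,-3.147) [heading=30, draw]
    -- iteration 2/2 --
    PD: pen down
    FD 3.2: (-8.129,-3.147) -> (-5.357,-1.547) [heading=30, draw]
  ]
  -- iteration 3/3 --
  FD 13.4: (-5.357,-1.547) -> (6.247,5.153) [heading=30, draw]
  LT 150: heading 30 -> 180
  REPEAT 2 [
    -- iteration 1/2 --
    PD: pen down
    FD 3.2: (6.247,5.153) -> (3.047,5.153) [heading=180, draw]
    -- iteration 2/2 --
    PD: pen down
    FD 3.2: (3.047,5.153) -> (-0.153,5.153) [heading=180, draw]
  ]
]
PU: pen up
Final: pos=(-0.153,5.153), heading=180, 9 segment(s) drawn

Segment lengths:
  seg 1: (-1,-1) -> (-1,12.4), length = 13.4
  seg 2: (-1,12.4) -> (-2.6,9.629), length = 3.2
  seg 3: (-2.6,9.629) -> (-4.2,6.857), length = 3.2
  seg 4: (-4.2,6.857) -> (-10.9,-4.747), length = 13.4
  seg 5: (-10.9,-4.747) -> (-8.129,-3.147), length = 3.2
  seg 6: (-8.129,-3.147) -> (-5.357,-1.547), length = 3.2
  seg 7: (-5.357,-1.547) -> (6.247,5.153), length = 13.4
  seg 8: (6.247,5.153) -> (3.047,5.153), length = 3.2
  seg 9: (3.047,5.153) -> (-0.153,5.153), length = 3.2
Total = 59.4

Answer: 59.4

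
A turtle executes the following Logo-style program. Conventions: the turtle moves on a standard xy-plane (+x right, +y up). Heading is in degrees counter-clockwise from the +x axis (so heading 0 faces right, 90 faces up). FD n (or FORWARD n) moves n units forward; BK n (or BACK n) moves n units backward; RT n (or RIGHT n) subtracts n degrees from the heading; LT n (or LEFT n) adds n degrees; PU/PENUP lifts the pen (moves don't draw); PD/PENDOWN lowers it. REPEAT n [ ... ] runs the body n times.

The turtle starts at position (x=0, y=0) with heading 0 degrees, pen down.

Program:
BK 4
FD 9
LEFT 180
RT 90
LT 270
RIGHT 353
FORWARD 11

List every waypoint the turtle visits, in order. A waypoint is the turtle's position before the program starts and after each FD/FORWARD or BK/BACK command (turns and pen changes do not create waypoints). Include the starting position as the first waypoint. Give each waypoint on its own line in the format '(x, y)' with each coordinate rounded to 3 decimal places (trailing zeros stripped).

Executing turtle program step by step:
Start: pos=(0,0), heading=0, pen down
BK 4: (0,0) -> (-4,0) [heading=0, draw]
FD 9: (-4,0) -> (5,0) [heading=0, draw]
LT 180: heading 0 -> 180
RT 90: heading 180 -> 90
LT 270: heading 90 -> 0
RT 353: heading 0 -> 7
FD 11: (5,0) -> (15.918,1.341) [heading=7, draw]
Final: pos=(15.918,1.341), heading=7, 3 segment(s) drawn
Waypoints (4 total):
(0, 0)
(-4, 0)
(5, 0)
(15.918, 1.341)

Answer: (0, 0)
(-4, 0)
(5, 0)
(15.918, 1.341)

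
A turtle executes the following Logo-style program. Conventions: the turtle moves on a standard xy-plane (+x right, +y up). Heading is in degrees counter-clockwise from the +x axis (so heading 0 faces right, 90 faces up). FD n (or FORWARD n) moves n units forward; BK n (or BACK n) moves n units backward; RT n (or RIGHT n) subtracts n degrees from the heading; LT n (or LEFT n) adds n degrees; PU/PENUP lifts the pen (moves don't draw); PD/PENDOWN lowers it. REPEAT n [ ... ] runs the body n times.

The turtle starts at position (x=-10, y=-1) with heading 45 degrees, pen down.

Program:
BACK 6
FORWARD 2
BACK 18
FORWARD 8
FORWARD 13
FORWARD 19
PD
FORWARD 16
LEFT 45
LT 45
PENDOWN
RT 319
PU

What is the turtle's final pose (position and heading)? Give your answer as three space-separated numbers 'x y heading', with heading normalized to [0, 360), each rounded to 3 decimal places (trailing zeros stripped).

Answer: 14.042 23.042 176

Derivation:
Executing turtle program step by step:
Start: pos=(-10,-1), heading=45, pen down
BK 6: (-10,-1) -> (-14.243,-5.243) [heading=45, draw]
FD 2: (-14.243,-5.243) -> (-12.828,-3.828) [heading=45, draw]
BK 18: (-12.828,-3.828) -> (-25.556,-16.556) [heading=45, draw]
FD 8: (-25.556,-16.556) -> (-19.899,-10.899) [heading=45, draw]
FD 13: (-19.899,-10.899) -> (-10.707,-1.707) [heading=45, draw]
FD 19: (-10.707,-1.707) -> (2.728,11.728) [heading=45, draw]
PD: pen down
FD 16: (2.728,11.728) -> (14.042,23.042) [heading=45, draw]
LT 45: heading 45 -> 90
LT 45: heading 90 -> 135
PD: pen down
RT 319: heading 135 -> 176
PU: pen up
Final: pos=(14.042,23.042), heading=176, 7 segment(s) drawn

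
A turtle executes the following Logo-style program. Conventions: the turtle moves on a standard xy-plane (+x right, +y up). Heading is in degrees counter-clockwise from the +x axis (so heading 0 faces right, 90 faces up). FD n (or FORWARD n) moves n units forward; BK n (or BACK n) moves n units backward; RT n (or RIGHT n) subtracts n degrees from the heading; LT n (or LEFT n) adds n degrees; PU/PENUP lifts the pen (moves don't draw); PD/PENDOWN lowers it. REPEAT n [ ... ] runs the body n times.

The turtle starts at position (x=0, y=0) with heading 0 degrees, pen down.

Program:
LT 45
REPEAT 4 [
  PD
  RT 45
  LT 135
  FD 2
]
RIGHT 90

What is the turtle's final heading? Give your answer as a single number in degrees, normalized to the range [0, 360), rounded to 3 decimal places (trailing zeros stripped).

Executing turtle program step by step:
Start: pos=(0,0), heading=0, pen down
LT 45: heading 0 -> 45
REPEAT 4 [
  -- iteration 1/4 --
  PD: pen down
  RT 45: heading 45 -> 0
  LT 135: heading 0 -> 135
  FD 2: (0,0) -> (-1.414,1.414) [heading=135, draw]
  -- iteration 2/4 --
  PD: pen down
  RT 45: heading 135 -> 90
  LT 135: heading 90 -> 225
  FD 2: (-1.414,1.414) -> (-2.828,0) [heading=225, draw]
  -- iteration 3/4 --
  PD: pen down
  RT 45: heading 225 -> 180
  LT 135: heading 180 -> 315
  FD 2: (-2.828,0) -> (-1.414,-1.414) [heading=315, draw]
  -- iteration 4/4 --
  PD: pen down
  RT 45: heading 315 -> 270
  LT 135: heading 270 -> 45
  FD 2: (-1.414,-1.414) -> (0,0) [heading=45, draw]
]
RT 90: heading 45 -> 315
Final: pos=(0,0), heading=315, 4 segment(s) drawn

Answer: 315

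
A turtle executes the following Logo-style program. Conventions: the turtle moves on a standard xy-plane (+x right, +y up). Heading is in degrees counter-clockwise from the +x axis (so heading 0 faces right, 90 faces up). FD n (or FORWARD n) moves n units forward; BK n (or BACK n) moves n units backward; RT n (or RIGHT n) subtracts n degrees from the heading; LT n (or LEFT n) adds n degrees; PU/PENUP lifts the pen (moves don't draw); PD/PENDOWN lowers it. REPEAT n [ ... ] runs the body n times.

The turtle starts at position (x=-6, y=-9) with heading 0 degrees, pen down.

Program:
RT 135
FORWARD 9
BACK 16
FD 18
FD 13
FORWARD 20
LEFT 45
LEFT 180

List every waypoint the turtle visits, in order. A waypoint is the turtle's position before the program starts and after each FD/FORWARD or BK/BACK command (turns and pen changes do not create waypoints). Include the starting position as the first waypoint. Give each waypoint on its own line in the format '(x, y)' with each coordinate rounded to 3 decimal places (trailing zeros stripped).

Answer: (-6, -9)
(-12.364, -15.364)
(-1.05, -4.05)
(-13.778, -16.778)
(-22.971, -25.971)
(-37.113, -40.113)

Derivation:
Executing turtle program step by step:
Start: pos=(-6,-9), heading=0, pen down
RT 135: heading 0 -> 225
FD 9: (-6,-9) -> (-12.364,-15.364) [heading=225, draw]
BK 16: (-12.364,-15.364) -> (-1.05,-4.05) [heading=225, draw]
FD 18: (-1.05,-4.05) -> (-13.778,-16.778) [heading=225, draw]
FD 13: (-13.778,-16.778) -> (-22.971,-25.971) [heading=225, draw]
FD 20: (-22.971,-25.971) -> (-37.113,-40.113) [heading=225, draw]
LT 45: heading 225 -> 270
LT 180: heading 270 -> 90
Final: pos=(-37.113,-40.113), heading=90, 5 segment(s) drawn
Waypoints (6 total):
(-6, -9)
(-12.364, -15.364)
(-1.05, -4.05)
(-13.778, -16.778)
(-22.971, -25.971)
(-37.113, -40.113)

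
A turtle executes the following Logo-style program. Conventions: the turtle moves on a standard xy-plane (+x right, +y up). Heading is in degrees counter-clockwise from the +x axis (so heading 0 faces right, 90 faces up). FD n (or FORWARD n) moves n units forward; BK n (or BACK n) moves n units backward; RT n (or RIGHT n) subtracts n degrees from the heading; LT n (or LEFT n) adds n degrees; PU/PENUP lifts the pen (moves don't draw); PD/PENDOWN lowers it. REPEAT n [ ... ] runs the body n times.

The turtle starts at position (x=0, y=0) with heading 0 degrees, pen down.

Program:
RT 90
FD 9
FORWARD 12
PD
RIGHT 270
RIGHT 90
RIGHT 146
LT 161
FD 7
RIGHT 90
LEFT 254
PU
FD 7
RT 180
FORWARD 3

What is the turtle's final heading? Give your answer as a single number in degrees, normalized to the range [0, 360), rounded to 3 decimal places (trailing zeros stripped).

Answer: 269

Derivation:
Executing turtle program step by step:
Start: pos=(0,0), heading=0, pen down
RT 90: heading 0 -> 270
FD 9: (0,0) -> (0,-9) [heading=270, draw]
FD 12: (0,-9) -> (0,-21) [heading=270, draw]
PD: pen down
RT 270: heading 270 -> 0
RT 90: heading 0 -> 270
RT 146: heading 270 -> 124
LT 161: heading 124 -> 285
FD 7: (0,-21) -> (1.812,-27.761) [heading=285, draw]
RT 90: heading 285 -> 195
LT 254: heading 195 -> 89
PU: pen up
FD 7: (1.812,-27.761) -> (1.934,-20.763) [heading=89, move]
RT 180: heading 89 -> 269
FD 3: (1.934,-20.763) -> (1.882,-23.762) [heading=269, move]
Final: pos=(1.882,-23.762), heading=269, 3 segment(s) drawn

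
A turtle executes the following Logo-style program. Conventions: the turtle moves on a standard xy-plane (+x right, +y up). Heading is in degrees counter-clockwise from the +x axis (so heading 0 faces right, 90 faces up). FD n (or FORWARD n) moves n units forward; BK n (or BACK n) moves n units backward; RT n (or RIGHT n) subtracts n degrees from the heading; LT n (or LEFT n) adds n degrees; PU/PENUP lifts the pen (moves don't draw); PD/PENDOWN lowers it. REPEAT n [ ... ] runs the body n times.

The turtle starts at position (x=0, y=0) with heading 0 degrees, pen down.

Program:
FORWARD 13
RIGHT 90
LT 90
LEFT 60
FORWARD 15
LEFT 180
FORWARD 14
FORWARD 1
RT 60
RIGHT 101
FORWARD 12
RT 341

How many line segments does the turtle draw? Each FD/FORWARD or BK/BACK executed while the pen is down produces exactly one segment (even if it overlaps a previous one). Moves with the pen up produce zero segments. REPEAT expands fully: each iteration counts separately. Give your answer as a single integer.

Executing turtle program step by step:
Start: pos=(0,0), heading=0, pen down
FD 13: (0,0) -> (13,0) [heading=0, draw]
RT 90: heading 0 -> 270
LT 90: heading 270 -> 0
LT 60: heading 0 -> 60
FD 15: (13,0) -> (20.5,12.99) [heading=60, draw]
LT 180: heading 60 -> 240
FD 14: (20.5,12.99) -> (13.5,0.866) [heading=240, draw]
FD 1: (13.5,0.866) -> (13,0) [heading=240, draw]
RT 60: heading 240 -> 180
RT 101: heading 180 -> 79
FD 12: (13,0) -> (15.29,11.78) [heading=79, draw]
RT 341: heading 79 -> 98
Final: pos=(15.29,11.78), heading=98, 5 segment(s) drawn
Segments drawn: 5

Answer: 5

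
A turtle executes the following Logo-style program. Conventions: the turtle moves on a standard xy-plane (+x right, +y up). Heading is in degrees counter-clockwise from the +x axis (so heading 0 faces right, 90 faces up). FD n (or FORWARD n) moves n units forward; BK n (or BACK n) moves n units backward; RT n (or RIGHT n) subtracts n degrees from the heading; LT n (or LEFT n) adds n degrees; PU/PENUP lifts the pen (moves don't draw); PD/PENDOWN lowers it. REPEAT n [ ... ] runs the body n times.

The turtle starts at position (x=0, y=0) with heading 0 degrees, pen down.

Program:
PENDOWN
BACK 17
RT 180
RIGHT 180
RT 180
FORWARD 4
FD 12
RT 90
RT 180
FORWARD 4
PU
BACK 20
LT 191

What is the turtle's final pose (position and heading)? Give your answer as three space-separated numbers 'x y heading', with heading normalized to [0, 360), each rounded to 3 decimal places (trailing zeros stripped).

Executing turtle program step by step:
Start: pos=(0,0), heading=0, pen down
PD: pen down
BK 17: (0,0) -> (-17,0) [heading=0, draw]
RT 180: heading 0 -> 180
RT 180: heading 180 -> 0
RT 180: heading 0 -> 180
FD 4: (-17,0) -> (-21,0) [heading=180, draw]
FD 12: (-21,0) -> (-33,0) [heading=180, draw]
RT 90: heading 180 -> 90
RT 180: heading 90 -> 270
FD 4: (-33,0) -> (-33,-4) [heading=270, draw]
PU: pen up
BK 20: (-33,-4) -> (-33,16) [heading=270, move]
LT 191: heading 270 -> 101
Final: pos=(-33,16), heading=101, 4 segment(s) drawn

Answer: -33 16 101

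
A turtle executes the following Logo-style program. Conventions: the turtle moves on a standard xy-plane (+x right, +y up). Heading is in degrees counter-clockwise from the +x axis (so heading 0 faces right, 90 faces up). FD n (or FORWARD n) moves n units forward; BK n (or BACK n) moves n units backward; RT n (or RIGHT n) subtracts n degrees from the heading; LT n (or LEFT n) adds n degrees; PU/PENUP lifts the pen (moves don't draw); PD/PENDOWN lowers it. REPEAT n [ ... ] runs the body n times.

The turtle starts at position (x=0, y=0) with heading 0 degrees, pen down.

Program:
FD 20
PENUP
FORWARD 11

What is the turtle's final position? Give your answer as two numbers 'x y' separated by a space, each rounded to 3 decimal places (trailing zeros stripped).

Executing turtle program step by step:
Start: pos=(0,0), heading=0, pen down
FD 20: (0,0) -> (20,0) [heading=0, draw]
PU: pen up
FD 11: (20,0) -> (31,0) [heading=0, move]
Final: pos=(31,0), heading=0, 1 segment(s) drawn

Answer: 31 0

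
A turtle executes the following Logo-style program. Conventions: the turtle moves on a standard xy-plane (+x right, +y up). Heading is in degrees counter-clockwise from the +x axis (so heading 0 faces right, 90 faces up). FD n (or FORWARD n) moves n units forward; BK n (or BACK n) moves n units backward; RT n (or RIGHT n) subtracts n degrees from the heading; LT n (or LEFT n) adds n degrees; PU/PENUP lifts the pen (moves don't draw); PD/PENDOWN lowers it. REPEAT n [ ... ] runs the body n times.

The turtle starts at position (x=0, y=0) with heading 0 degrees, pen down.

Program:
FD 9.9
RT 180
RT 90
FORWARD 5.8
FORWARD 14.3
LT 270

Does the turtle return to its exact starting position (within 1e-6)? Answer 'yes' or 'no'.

Answer: no

Derivation:
Executing turtle program step by step:
Start: pos=(0,0), heading=0, pen down
FD 9.9: (0,0) -> (9.9,0) [heading=0, draw]
RT 180: heading 0 -> 180
RT 90: heading 180 -> 90
FD 5.8: (9.9,0) -> (9.9,5.8) [heading=90, draw]
FD 14.3: (9.9,5.8) -> (9.9,20.1) [heading=90, draw]
LT 270: heading 90 -> 0
Final: pos=(9.9,20.1), heading=0, 3 segment(s) drawn

Start position: (0, 0)
Final position: (9.9, 20.1)
Distance = 22.406; >= 1e-6 -> NOT closed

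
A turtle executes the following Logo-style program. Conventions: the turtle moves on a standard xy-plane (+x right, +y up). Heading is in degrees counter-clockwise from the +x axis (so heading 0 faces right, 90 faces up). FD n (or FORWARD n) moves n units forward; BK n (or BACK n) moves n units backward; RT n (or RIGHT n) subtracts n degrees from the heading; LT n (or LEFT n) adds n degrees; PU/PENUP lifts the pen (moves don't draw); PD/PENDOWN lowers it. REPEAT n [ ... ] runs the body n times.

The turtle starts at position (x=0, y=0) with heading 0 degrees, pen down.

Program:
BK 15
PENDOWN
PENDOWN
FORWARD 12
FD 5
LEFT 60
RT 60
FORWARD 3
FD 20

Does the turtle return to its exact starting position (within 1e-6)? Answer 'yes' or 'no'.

Executing turtle program step by step:
Start: pos=(0,0), heading=0, pen down
BK 15: (0,0) -> (-15,0) [heading=0, draw]
PD: pen down
PD: pen down
FD 12: (-15,0) -> (-3,0) [heading=0, draw]
FD 5: (-3,0) -> (2,0) [heading=0, draw]
LT 60: heading 0 -> 60
RT 60: heading 60 -> 0
FD 3: (2,0) -> (5,0) [heading=0, draw]
FD 20: (5,0) -> (25,0) [heading=0, draw]
Final: pos=(25,0), heading=0, 5 segment(s) drawn

Start position: (0, 0)
Final position: (25, 0)
Distance = 25; >= 1e-6 -> NOT closed

Answer: no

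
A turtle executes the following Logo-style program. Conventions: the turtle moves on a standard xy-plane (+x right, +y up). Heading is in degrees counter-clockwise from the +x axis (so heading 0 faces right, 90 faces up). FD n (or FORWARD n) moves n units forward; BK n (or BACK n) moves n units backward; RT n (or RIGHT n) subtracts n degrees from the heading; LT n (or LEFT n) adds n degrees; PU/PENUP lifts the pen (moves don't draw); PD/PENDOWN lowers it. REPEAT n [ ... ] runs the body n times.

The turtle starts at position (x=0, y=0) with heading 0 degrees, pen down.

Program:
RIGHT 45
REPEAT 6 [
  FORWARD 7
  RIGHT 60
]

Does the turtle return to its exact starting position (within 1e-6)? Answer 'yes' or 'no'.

Answer: yes

Derivation:
Executing turtle program step by step:
Start: pos=(0,0), heading=0, pen down
RT 45: heading 0 -> 315
REPEAT 6 [
  -- iteration 1/6 --
  FD 7: (0,0) -> (4.95,-4.95) [heading=315, draw]
  RT 60: heading 315 -> 255
  -- iteration 2/6 --
  FD 7: (4.95,-4.95) -> (3.138,-11.711) [heading=255, draw]
  RT 60: heading 255 -> 195
  -- iteration 3/6 --
  FD 7: (3.138,-11.711) -> (-3.623,-13.523) [heading=195, draw]
  RT 60: heading 195 -> 135
  -- iteration 4/6 --
  FD 7: (-3.623,-13.523) -> (-8.573,-8.573) [heading=135, draw]
  RT 60: heading 135 -> 75
  -- iteration 5/6 --
  FD 7: (-8.573,-8.573) -> (-6.761,-1.812) [heading=75, draw]
  RT 60: heading 75 -> 15
  -- iteration 6/6 --
  FD 7: (-6.761,-1.812) -> (0,0) [heading=15, draw]
  RT 60: heading 15 -> 315
]
Final: pos=(0,0), heading=315, 6 segment(s) drawn

Start position: (0, 0)
Final position: (0, 0)
Distance = 0; < 1e-6 -> CLOSED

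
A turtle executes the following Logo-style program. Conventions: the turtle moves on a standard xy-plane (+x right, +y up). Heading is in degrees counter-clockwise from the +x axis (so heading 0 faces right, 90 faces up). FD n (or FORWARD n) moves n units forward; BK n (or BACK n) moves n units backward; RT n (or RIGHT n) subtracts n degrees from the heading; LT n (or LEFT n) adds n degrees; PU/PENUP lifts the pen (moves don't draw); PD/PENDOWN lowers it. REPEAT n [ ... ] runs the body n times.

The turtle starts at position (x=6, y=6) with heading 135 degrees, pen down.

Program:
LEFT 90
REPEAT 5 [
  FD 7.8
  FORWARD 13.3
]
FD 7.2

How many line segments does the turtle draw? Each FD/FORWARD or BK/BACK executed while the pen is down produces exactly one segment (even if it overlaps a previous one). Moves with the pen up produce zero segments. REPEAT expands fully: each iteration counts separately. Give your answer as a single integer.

Answer: 11

Derivation:
Executing turtle program step by step:
Start: pos=(6,6), heading=135, pen down
LT 90: heading 135 -> 225
REPEAT 5 [
  -- iteration 1/5 --
  FD 7.8: (6,6) -> (0.485,0.485) [heading=225, draw]
  FD 13.3: (0.485,0.485) -> (-8.92,-8.92) [heading=225, draw]
  -- iteration 2/5 --
  FD 7.8: (-8.92,-8.92) -> (-14.435,-14.435) [heading=225, draw]
  FD 13.3: (-14.435,-14.435) -> (-23.84,-23.84) [heading=225, draw]
  -- iteration 3/5 --
  FD 7.8: (-23.84,-23.84) -> (-29.355,-29.355) [heading=225, draw]
  FD 13.3: (-29.355,-29.355) -> (-38.76,-38.76) [heading=225, draw]
  -- iteration 4/5 --
  FD 7.8: (-38.76,-38.76) -> (-44.275,-44.275) [heading=225, draw]
  FD 13.3: (-44.275,-44.275) -> (-53.68,-53.68) [heading=225, draw]
  -- iteration 5/5 --
  FD 7.8: (-53.68,-53.68) -> (-59.195,-59.195) [heading=225, draw]
  FD 13.3: (-59.195,-59.195) -> (-68.6,-68.6) [heading=225, draw]
]
FD 7.2: (-68.6,-68.6) -> (-73.691,-73.691) [heading=225, draw]
Final: pos=(-73.691,-73.691), heading=225, 11 segment(s) drawn
Segments drawn: 11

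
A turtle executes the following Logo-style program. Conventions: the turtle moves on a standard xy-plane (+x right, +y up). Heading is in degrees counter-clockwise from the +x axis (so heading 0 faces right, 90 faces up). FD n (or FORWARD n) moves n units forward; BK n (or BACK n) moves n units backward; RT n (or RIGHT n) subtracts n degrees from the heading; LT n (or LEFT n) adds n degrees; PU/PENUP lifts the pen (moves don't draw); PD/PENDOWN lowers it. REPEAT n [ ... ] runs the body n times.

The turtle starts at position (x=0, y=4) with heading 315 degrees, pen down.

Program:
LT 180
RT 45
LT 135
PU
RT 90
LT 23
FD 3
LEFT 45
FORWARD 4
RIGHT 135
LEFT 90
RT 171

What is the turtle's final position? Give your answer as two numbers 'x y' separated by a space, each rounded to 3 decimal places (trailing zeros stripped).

Answer: -6.464 3.561

Derivation:
Executing turtle program step by step:
Start: pos=(0,4), heading=315, pen down
LT 180: heading 315 -> 135
RT 45: heading 135 -> 90
LT 135: heading 90 -> 225
PU: pen up
RT 90: heading 225 -> 135
LT 23: heading 135 -> 158
FD 3: (0,4) -> (-2.782,5.124) [heading=158, move]
LT 45: heading 158 -> 203
FD 4: (-2.782,5.124) -> (-6.464,3.561) [heading=203, move]
RT 135: heading 203 -> 68
LT 90: heading 68 -> 158
RT 171: heading 158 -> 347
Final: pos=(-6.464,3.561), heading=347, 0 segment(s) drawn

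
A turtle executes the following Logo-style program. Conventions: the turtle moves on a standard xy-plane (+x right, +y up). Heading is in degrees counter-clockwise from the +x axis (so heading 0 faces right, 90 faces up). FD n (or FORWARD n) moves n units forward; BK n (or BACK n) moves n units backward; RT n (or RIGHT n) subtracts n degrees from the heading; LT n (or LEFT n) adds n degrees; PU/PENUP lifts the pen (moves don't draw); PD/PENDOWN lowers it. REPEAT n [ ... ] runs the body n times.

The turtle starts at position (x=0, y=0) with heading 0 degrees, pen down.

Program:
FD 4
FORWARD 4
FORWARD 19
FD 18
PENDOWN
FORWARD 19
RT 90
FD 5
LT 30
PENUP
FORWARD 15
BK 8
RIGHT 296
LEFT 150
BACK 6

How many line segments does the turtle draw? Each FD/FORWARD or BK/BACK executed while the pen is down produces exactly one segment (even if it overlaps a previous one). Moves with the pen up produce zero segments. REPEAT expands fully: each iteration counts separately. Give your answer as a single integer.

Answer: 6

Derivation:
Executing turtle program step by step:
Start: pos=(0,0), heading=0, pen down
FD 4: (0,0) -> (4,0) [heading=0, draw]
FD 4: (4,0) -> (8,0) [heading=0, draw]
FD 19: (8,0) -> (27,0) [heading=0, draw]
FD 18: (27,0) -> (45,0) [heading=0, draw]
PD: pen down
FD 19: (45,0) -> (64,0) [heading=0, draw]
RT 90: heading 0 -> 270
FD 5: (64,0) -> (64,-5) [heading=270, draw]
LT 30: heading 270 -> 300
PU: pen up
FD 15: (64,-5) -> (71.5,-17.99) [heading=300, move]
BK 8: (71.5,-17.99) -> (67.5,-11.062) [heading=300, move]
RT 296: heading 300 -> 4
LT 150: heading 4 -> 154
BK 6: (67.5,-11.062) -> (72.893,-13.692) [heading=154, move]
Final: pos=(72.893,-13.692), heading=154, 6 segment(s) drawn
Segments drawn: 6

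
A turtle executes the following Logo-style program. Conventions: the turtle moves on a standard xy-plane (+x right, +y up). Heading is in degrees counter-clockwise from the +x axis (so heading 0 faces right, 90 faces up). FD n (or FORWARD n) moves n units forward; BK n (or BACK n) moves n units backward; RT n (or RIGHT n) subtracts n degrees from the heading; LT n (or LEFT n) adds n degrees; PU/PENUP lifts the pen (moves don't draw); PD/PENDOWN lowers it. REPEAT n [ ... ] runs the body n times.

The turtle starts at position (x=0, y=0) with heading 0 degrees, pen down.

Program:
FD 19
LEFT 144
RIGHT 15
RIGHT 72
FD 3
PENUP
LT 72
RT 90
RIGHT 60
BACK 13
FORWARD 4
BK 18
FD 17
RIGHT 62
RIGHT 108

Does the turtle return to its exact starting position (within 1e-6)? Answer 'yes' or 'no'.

Answer: no

Derivation:
Executing turtle program step by step:
Start: pos=(0,0), heading=0, pen down
FD 19: (0,0) -> (19,0) [heading=0, draw]
LT 144: heading 0 -> 144
RT 15: heading 144 -> 129
RT 72: heading 129 -> 57
FD 3: (19,0) -> (20.634,2.516) [heading=57, draw]
PU: pen up
LT 72: heading 57 -> 129
RT 90: heading 129 -> 39
RT 60: heading 39 -> 339
BK 13: (20.634,2.516) -> (8.497,7.175) [heading=339, move]
FD 4: (8.497,7.175) -> (12.232,5.741) [heading=339, move]
BK 18: (12.232,5.741) -> (-4.573,12.192) [heading=339, move]
FD 17: (-4.573,12.192) -> (11.298,6.1) [heading=339, move]
RT 62: heading 339 -> 277
RT 108: heading 277 -> 169
Final: pos=(11.298,6.1), heading=169, 2 segment(s) drawn

Start position: (0, 0)
Final position: (11.298, 6.1)
Distance = 12.84; >= 1e-6 -> NOT closed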